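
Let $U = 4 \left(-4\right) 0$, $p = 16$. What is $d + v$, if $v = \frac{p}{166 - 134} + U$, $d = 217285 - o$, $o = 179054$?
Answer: $\frac{76463}{2} \approx 38232.0$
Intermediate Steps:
$U = 0$ ($U = \left(-16\right) 0 = 0$)
$d = 38231$ ($d = 217285 - 179054 = 38231$)
$v = \frac{1}{2}$ ($v = \frac{1}{166 - 134} \cdot 16 + 0 = \frac{1}{32} \cdot 16 + 0 = \frac{1}{2} + 0 = \frac{1}{2} \approx 0.5$)
$d + v = 38231 + \frac{1}{2} = \frac{76463}{2}$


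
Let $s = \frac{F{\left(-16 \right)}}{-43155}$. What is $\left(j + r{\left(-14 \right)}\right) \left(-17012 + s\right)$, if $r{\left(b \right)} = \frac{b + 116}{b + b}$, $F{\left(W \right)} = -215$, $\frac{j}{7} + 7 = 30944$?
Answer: $- \frac{445157127058975}{120834} \approx -3.684 \cdot 10^{9}$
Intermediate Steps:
$j = 216559$ ($j = -49 + 7 \cdot 30944 = -49 + 216608 = 216559$)
$r{\left(b \right)} = \frac{116 + b}{2 b}$
$s = \frac{43}{8631}$ ($s = - \frac{215}{-43155} = \left(-215\right) \left(- \frac{1}{43155}\right) = \frac{43}{8631} \approx 0.004982$)
$\left(j + r{\left(-14 \right)}\right) \left(-17012 + s\right) = \left(216559 + \frac{116 - 14}{2 \left(-14\right)}\right) \left(-17012 + \frac{43}{8631}\right) = \left(216559 + \frac{1}{2} \left(- \frac{1}{14}\right) 102\right) \left(- \frac{146830529}{8631}\right) = \left(216559 - \frac{51}{14}\right) \left(- \frac{146830529}{8631}\right) = \frac{3031775}{14} \left(- \frac{146830529}{8631}\right) = - \frac{445157127058975}{120834}$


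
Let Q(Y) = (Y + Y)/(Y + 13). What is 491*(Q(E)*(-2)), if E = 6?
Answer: -11784/19 ≈ -620.21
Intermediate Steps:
Q(Y) = 2*Y/(13 + Y) (Q(Y) = (2*Y)/(13 + Y) = 2*Y/(13 + Y))
491*(Q(E)*(-2)) = 491*((2*6/(13 + 6))*(-2)) = 491*((2*6/19)*(-2)) = 491*((2*6*(1/19))*(-2)) = 491*((12/19)*(-2)) = 491*(-24/19) = -11784/19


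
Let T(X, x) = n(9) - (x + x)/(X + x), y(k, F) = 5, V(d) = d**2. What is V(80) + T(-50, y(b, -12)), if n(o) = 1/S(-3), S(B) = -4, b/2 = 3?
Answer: 230399/36 ≈ 6400.0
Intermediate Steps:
b = 6 (b = 2*3 = 6)
n(o) = -1/4 (n(o) = 1/(-4) = -1/4)
T(X, x) = -1/4 - 2*x/(X + x) (T(X, x) = -1/4 - (x + x)/(X + x) = -1/4 - 2*x/(X + x))
V(80) + T(-50, y(b, -12)) = 80**2 + (-1*(-50) - 9*5)/(4*(-50 + 5)) = 6400 + (1/4)*(50 - 45)/(-45) = 6400 + (1/4)*(-1/45)*5 = 6400 - 1/36 = 230399/36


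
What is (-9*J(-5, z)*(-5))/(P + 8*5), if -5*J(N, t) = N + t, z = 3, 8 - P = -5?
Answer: 18/53 ≈ 0.33962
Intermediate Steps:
P = 13 (P = 8 - 1*(-5) = 8 + 5 = 13)
J(N, t) = -N/5 - t/5 (J(N, t) = -(N + t)/5 = -N/5 - t/5)
(-9*J(-5, z)*(-5))/(P + 8*5) = (-9*(-⅕*(-5) - ⅕*3)*(-5))/(13 + 8*5) = (-9*(1 - ⅗)*(-5))/(13 + 40) = (-9*⅖*(-5))/53 = -18/5*(-5)*(1/53) = 18*(1/53) = 18/53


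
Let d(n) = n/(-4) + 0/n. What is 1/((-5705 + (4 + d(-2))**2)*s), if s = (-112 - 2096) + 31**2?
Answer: 4/28355533 ≈ 1.4107e-7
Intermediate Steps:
d(n) = -n/4 (d(n) = n*(-1/4) + 0 = -n/4 + 0 = -n/4)
s = -1247 (s = -2208 + 961 = -1247)
1/((-5705 + (4 + d(-2))**2)*s) = 1/(-5705 + (4 - 1/4*(-2))**2*(-1247)) = -1/1247/(-5705 + (4 + 1/2)**2) = -1/1247/(-5705 + (9/2)**2) = -1/1247/(-5705 + 81/4) = -1/1247/(-22739/4) = -4/22739*(-1/1247) = 4/28355533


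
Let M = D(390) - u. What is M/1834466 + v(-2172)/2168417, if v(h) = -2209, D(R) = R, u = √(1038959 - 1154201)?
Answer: -1603326382/1988943630161 - I*√115242/1834466 ≈ -0.00080612 - 0.00018505*I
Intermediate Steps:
u = I*√115242 (u = √(-115242) = I*√115242 ≈ 339.47*I)
M = 390 - I*√115242 ≈ 390.0 - 339.47*I
M/1834466 + v(-2172)/2168417 = (390 - I*√115242)/1834466 - 2209/2168417 = (390 - I*√115242)*(1/1834466) - 2209*1/2168417 = (195/917233 - I*√115242/1834466) - 2209/2168417 = -1603326382/1988943630161 - I*√115242/1834466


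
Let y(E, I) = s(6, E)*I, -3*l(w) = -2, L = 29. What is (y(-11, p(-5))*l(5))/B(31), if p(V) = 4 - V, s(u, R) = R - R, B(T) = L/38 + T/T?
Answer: 0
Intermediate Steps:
B(T) = 67/38 (B(T) = 29/38 + T/T = 29*(1/38) + 1 = 29/38 + 1 = 67/38)
s(u, R) = 0
l(w) = ⅔ (l(w) = -⅓*(-2) = ⅔)
y(E, I) = 0 (y(E, I) = 0*I = 0)
(y(-11, p(-5))*l(5))/B(31) = (0*(⅔))/(67/38) = 0*(38/67) = 0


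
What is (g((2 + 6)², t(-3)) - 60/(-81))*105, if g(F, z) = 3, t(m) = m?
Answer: 3535/9 ≈ 392.78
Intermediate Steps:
(g((2 + 6)², t(-3)) - 60/(-81))*105 = (3 - 60/(-81))*105 = (3 - 60*(-1/81))*105 = (3 + 20/27)*105 = (101/27)*105 = 3535/9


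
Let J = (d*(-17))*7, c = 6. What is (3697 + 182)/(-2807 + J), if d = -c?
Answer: -3879/2093 ≈ -1.8533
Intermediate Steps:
d = -6 (d = -1*6 = -6)
J = 714 (J = -6*(-17)*7 = 102*7 = 714)
(3697 + 182)/(-2807 + J) = (3697 + 182)/(-2807 + 714) = 3879/(-2093) = 3879*(-1/2093) = -3879/2093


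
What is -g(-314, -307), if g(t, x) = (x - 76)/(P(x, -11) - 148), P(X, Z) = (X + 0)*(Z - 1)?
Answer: 383/3536 ≈ 0.10831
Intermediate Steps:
P(X, Z) = X*(-1 + Z)
g(t, x) = (-76 + x)/(-148 - 12*x) (g(t, x) = (x - 76)/(x*(-1 - 11) - 148) = (-76 + x)/(x*(-12) - 148) = (-76 + x)/(-12*x - 148) = (-76 + x)/(-148 - 12*x))
-g(-314, -307) = -(76 - 1*(-307))/(4*(37 + 3*(-307))) = -(76 + 307)/(4*(37 - 921)) = -383/(4*(-884)) = -(-1)*383/(4*884) = -1*(-383/3536) = 383/3536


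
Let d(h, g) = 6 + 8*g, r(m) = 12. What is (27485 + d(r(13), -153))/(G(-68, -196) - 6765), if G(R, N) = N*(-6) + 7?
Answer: -26267/5582 ≈ -4.7057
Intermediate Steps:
G(R, N) = 7 - 6*N (G(R, N) = -6*N + 7 = 7 - 6*N)
(27485 + d(r(13), -153))/(G(-68, -196) - 6765) = (27485 + (6 + 8*(-153)))/((7 - 6*(-196)) - 6765) = (27485 + (6 - 1224))/((7 + 1176) - 6765) = (27485 - 1218)/(1183 - 6765) = 26267/(-5582) = 26267*(-1/5582) = -26267/5582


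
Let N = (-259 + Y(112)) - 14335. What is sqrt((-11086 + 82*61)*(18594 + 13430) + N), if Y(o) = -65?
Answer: 5*I*sqrt(7793947) ≈ 13959.0*I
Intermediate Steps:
N = -14659 (N = (-259 - 65) - 14335 = -324 - 14335 = -14659)
sqrt((-11086 + 82*61)*(18594 + 13430) + N) = sqrt((-11086 + 82*61)*(18594 + 13430) - 14659) = sqrt((-11086 + 5002)*32024 - 14659) = sqrt(-6084*32024 - 14659) = sqrt(-194834016 - 14659) = sqrt(-194848675) = 5*I*sqrt(7793947)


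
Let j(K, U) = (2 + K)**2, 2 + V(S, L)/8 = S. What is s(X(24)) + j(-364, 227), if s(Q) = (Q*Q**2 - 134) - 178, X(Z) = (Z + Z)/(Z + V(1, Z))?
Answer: 130759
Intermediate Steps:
V(S, L) = -16 + 8*S
X(Z) = 2*Z/(-8 + Z) (X(Z) = (Z + Z)/(Z + (-16 + 8*1)) = (2*Z)/(Z + (-16 + 8)) = (2*Z)/(Z - 8) = (2*Z)/(-8 + Z) = 2*Z/(-8 + Z))
s(Q) = -312 + Q**3 (s(Q) = (Q**3 - 134) - 178 = (-134 + Q**3) - 178 = -312 + Q**3)
s(X(24)) + j(-364, 227) = (-312 + (2*24/(-8 + 24))**3) + (2 - 364)**2 = (-312 + (2*24/16)**3) + (-362)**2 = (-312 + (2*24*(1/16))**3) + 131044 = (-312 + 3**3) + 131044 = (-312 + 27) + 131044 = -285 + 131044 = 130759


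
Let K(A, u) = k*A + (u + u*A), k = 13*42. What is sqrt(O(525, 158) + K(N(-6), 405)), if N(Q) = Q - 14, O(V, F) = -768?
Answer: I*sqrt(19383) ≈ 139.22*I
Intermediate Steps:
k = 546
N(Q) = -14 + Q
K(A, u) = u + 546*A + A*u (K(A, u) = 546*A + (u + u*A) = 546*A + (u + A*u) = u + 546*A + A*u)
sqrt(O(525, 158) + K(N(-6), 405)) = sqrt(-768 + (405 + 546*(-14 - 6) + (-14 - 6)*405)) = sqrt(-768 + (405 + 546*(-20) - 20*405)) = sqrt(-768 + (405 - 10920 - 8100)) = sqrt(-768 - 18615) = sqrt(-19383) = I*sqrt(19383)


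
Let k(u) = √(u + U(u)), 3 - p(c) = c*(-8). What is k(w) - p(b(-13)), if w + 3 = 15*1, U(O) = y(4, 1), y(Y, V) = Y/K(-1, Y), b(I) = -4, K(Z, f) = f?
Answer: 29 + √13 ≈ 32.606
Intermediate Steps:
p(c) = 3 + 8*c (p(c) = 3 - c*(-8) = 3 - (-8)*c = 3 + 8*c)
y(Y, V) = 1 (y(Y, V) = Y/Y = 1)
U(O) = 1
w = 12 (w = -3 + 15*1 = -3 + 15 = 12)
k(u) = √(1 + u) (k(u) = √(u + 1) = √(1 + u))
k(w) - p(b(-13)) = √(1 + 12) - (3 + 8*(-4)) = √13 - (3 - 32) = √13 - 1*(-29) = √13 + 29 = 29 + √13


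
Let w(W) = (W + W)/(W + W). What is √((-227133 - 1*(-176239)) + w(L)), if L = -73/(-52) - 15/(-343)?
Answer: I*√50893 ≈ 225.59*I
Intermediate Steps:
L = 25819/17836 (L = -73*(-1/52) - 15*(-1/343) = 73/52 + 15/343 = 25819/17836 ≈ 1.4476)
w(W) = 1 (w(W) = (2*W)/((2*W)) = (2*W)*(1/(2*W)) = 1)
√((-227133 - 1*(-176239)) + w(L)) = √((-227133 - 1*(-176239)) + 1) = √((-227133 + 176239) + 1) = √(-50894 + 1) = √(-50893) = I*√50893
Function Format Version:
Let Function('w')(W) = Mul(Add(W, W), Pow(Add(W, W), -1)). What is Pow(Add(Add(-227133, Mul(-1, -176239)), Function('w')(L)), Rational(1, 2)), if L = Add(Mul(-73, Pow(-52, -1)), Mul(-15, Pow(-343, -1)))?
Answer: Mul(I, Pow(50893, Rational(1, 2))) ≈ Mul(225.59, I)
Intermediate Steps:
L = Rational(25819, 17836) (L = Add(Mul(-73, Rational(-1, 52)), Mul(-15, Rational(-1, 343))) = Add(Rational(73, 52), Rational(15, 343)) = Rational(25819, 17836) ≈ 1.4476)
Function('w')(W) = 1 (Function('w')(W) = Mul(Mul(2, W), Pow(Mul(2, W), -1)) = Mul(Mul(2, W), Mul(Rational(1, 2), Pow(W, -1))) = 1)
Pow(Add(Add(-227133, Mul(-1, -176239)), Function('w')(L)), Rational(1, 2)) = Pow(Add(Add(-227133, Mul(-1, -176239)), 1), Rational(1, 2)) = Pow(Add(Add(-227133, 176239), 1), Rational(1, 2)) = Pow(Add(-50894, 1), Rational(1, 2)) = Pow(-50893, Rational(1, 2)) = Mul(I, Pow(50893, Rational(1, 2)))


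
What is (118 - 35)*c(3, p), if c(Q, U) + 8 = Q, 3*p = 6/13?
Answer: -415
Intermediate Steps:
p = 2/13 (p = (6/13)/3 = (6*(1/13))/3 = (⅓)*(6/13) = 2/13 ≈ 0.15385)
c(Q, U) = -8 + Q
(118 - 35)*c(3, p) = (118 - 35)*(-8 + 3) = 83*(-5) = -415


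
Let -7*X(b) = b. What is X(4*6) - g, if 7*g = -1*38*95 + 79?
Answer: 501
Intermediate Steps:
X(b) = -b/7
g = -3531/7 (g = (-1*38*95 + 79)/7 = (-38*95 + 79)/7 = (-3610 + 79)/7 = (1/7)*(-3531) = -3531/7 ≈ -504.43)
X(4*6) - g = -4*6/7 - 1*(-3531/7) = -1/7*24 + 3531/7 = -24/7 + 3531/7 = 501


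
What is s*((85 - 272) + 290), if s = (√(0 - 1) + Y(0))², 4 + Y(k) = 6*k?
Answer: 1545 - 824*I ≈ 1545.0 - 824.0*I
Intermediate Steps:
Y(k) = -4 + 6*k
s = (-4 + I)² (s = (√(0 - 1) + (-4 + 6*0))² = (√(-1) + (-4 + 0))² = (I - 4)² = (-4 + I)² ≈ 15.0 - 8.0*I)
s*((85 - 272) + 290) = (4 - I)²*((85 - 272) + 290) = (4 - I)²*(-187 + 290) = (4 - I)²*103 = 103*(4 - I)²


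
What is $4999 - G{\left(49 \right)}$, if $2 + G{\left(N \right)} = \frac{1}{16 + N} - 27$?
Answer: $\frac{326819}{65} \approx 5028.0$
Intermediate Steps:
$G{\left(N \right)} = -29 + \frac{1}{16 + N}$ ($G{\left(N \right)} = -2 + \left(\frac{1}{16 + N} - 27\right) = -2 - \left(27 - \frac{1}{16 + N}\right) = -29 + \frac{1}{16 + N}$)
$4999 - G{\left(49 \right)} = 4999 - \frac{-463 - 1421}{16 + 49} = 4999 - \frac{-463 - 1421}{65} = 4999 - \frac{1}{65} \left(-1884\right) = 4999 - - \frac{1884}{65} = 4999 + \frac{1884}{65} = \frac{326819}{65}$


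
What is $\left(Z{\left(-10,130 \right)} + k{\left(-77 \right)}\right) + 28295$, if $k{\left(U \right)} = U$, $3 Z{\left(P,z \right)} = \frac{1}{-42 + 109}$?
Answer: $\frac{5671819}{201} \approx 28218.0$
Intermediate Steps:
$Z{\left(P,z \right)} = \frac{1}{201}$ ($Z{\left(P,z \right)} = \frac{1}{3 \left(-42 + 109\right)} = \frac{1}{3 \cdot 67} = \frac{1}{3} \cdot \frac{1}{67} = \frac{1}{201}$)
$\left(Z{\left(-10,130 \right)} + k{\left(-77 \right)}\right) + 28295 = \left(\frac{1}{201} - 77\right) + 28295 = - \frac{15476}{201} + 28295 = \frac{5671819}{201}$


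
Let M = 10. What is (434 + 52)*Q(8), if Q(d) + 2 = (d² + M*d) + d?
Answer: 72900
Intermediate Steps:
Q(d) = -2 + d² + 11*d (Q(d) = -2 + ((d² + 10*d) + d) = -2 + (d² + 11*d) = -2 + d² + 11*d)
(434 + 52)*Q(8) = (434 + 52)*(-2 + 8² + 11*8) = 486*(-2 + 64 + 88) = 486*150 = 72900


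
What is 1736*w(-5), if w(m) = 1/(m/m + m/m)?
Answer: 868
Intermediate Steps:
w(m) = ½ (w(m) = 1/(1 + 1) = 1/2 = ½)
1736*w(-5) = 1736*(½) = 868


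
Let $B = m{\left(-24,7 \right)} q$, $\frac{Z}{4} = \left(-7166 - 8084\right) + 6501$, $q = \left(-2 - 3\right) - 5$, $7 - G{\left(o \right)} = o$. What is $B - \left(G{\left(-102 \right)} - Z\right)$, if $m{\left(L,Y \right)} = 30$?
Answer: $-35405$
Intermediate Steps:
$G{\left(o \right)} = 7 - o$
$q = -10$ ($q = -5 - 5 = -10$)
$Z = -34996$ ($Z = 4 \left(\left(-7166 - 8084\right) + 6501\right) = 4 \left(-15250 + 6501\right) = 4 \left(-8749\right) = -34996$)
$B = -300$ ($B = 30 \left(-10\right) = -300$)
$B - \left(G{\left(-102 \right)} - Z\right) = -300 - \left(\left(7 - -102\right) - -34996\right) = -300 - \left(\left(7 + 102\right) + 34996\right) = -300 - \left(109 + 34996\right) = -300 - 35105 = -35405$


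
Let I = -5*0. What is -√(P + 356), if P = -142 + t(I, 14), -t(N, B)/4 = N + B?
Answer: -√158 ≈ -12.570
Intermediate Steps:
I = 0
t(N, B) = -4*B - 4*N (t(N, B) = -4*(N + B) = -4*(B + N) = -4*B - 4*N)
P = -198 (P = -142 + (-4*14 - 4*0) = -142 + (-56 + 0) = -142 - 56 = -198)
-√(P + 356) = -√(-198 + 356) = -√158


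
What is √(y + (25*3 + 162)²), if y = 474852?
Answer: √531021 ≈ 728.71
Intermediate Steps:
√(y + (25*3 + 162)²) = √(474852 + (25*3 + 162)²) = √(474852 + (75 + 162)²) = √(474852 + 237²) = √(474852 + 56169) = √531021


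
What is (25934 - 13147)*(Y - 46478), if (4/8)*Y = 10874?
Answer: -316222510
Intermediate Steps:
Y = 21748 (Y = 2*10874 = 21748)
(25934 - 13147)*(Y - 46478) = (25934 - 13147)*(21748 - 46478) = 12787*(-24730) = -316222510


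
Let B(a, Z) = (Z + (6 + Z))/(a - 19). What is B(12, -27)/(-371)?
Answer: -48/2597 ≈ -0.018483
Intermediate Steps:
B(a, Z) = (6 + 2*Z)/(-19 + a)
B(12, -27)/(-371) = (2*(3 - 27)/(-19 + 12))/(-371) = (2*(-24)/(-7))*(-1/371) = (2*(-⅐)*(-24))*(-1/371) = (48/7)*(-1/371) = -48/2597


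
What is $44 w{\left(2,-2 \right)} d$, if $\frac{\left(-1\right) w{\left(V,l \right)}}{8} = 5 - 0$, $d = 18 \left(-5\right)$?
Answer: $158400$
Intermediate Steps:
$d = -90$
$w{\left(V,l \right)} = -40$ ($w{\left(V,l \right)} = - 8 \left(5 - 0\right) = - 8 \left(5 + 0\right) = \left(-8\right) 5 = -40$)
$44 w{\left(2,-2 \right)} d = 44 \left(-40\right) \left(-90\right) = \left(-1760\right) \left(-90\right) = 158400$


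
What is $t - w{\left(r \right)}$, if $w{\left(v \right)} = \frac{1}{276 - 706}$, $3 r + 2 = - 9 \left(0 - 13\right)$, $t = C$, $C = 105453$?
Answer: $\frac{45344791}{430} \approx 1.0545 \cdot 10^{5}$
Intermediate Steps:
$t = 105453$
$r = \frac{115}{3}$ ($r = - \frac{2}{3} + \frac{\left(-9\right) \left(0 - 13\right)}{3} = - \frac{2}{3} + \frac{\left(-9\right) \left(-13\right)}{3} = - \frac{2}{3} + \frac{1}{3} \cdot 117 = - \frac{2}{3} + 39 = \frac{115}{3} \approx 38.333$)
$w{\left(v \right)} = - \frac{1}{430}$ ($w{\left(v \right)} = \frac{1}{-430} = - \frac{1}{430}$)
$t - w{\left(r \right)} = 105453 - - \frac{1}{430} = 105453 + \frac{1}{430} = \frac{45344791}{430}$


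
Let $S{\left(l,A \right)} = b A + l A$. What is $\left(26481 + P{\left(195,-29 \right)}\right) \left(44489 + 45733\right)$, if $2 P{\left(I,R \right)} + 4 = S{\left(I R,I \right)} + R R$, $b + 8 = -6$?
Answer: $-47441253816$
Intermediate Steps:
$b = -14$ ($b = -8 - 6 = -14$)
$S{\left(l,A \right)} = - 14 A + A l$ ($S{\left(l,A \right)} = - 14 A + l A = - 14 A + A l$)
$P{\left(I,R \right)} = -2 + \frac{R^{2}}{2} + \frac{I \left(-14 + I R\right)}{2}$ ($P{\left(I,R \right)} = -2 + \frac{I \left(-14 + I R\right) + R R}{2} = -2 + \frac{I \left(-14 + I R\right) + R^{2}}{2} = -2 + \frac{R^{2} + I \left(-14 + I R\right)}{2} = -2 + \left(\frac{R^{2}}{2} + \frac{I \left(-14 + I R\right)}{2}\right) = -2 + \frac{R^{2}}{2} + \frac{I \left(-14 + I R\right)}{2}$)
$\left(26481 + P{\left(195,-29 \right)}\right) \left(44489 + 45733\right) = \left(26481 + \left(-2 + \frac{\left(-29\right)^{2}}{2} + \frac{1}{2} \cdot 195 \left(-14 + 195 \left(-29\right)\right)\right)\right) \left(44489 + 45733\right) = \left(26481 + \left(-2 + \frac{1}{2} \cdot 841 + \frac{1}{2} \cdot 195 \left(-14 - 5655\right)\right)\right) 90222 = \left(26481 + \left(-2 + \frac{841}{2} + \frac{1}{2} \cdot 195 \left(-5669\right)\right)\right) 90222 = \left(26481 - 552309\right) 90222 = \left(-525828\right) 90222 = -47441253816$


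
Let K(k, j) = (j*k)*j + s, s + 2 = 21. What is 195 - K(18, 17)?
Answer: -5026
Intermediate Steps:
s = 19 (s = -2 + 21 = 19)
K(k, j) = 19 + k*j**2 (K(k, j) = (j*k)*j + 19 = k*j**2 + 19 = 19 + k*j**2)
195 - K(18, 17) = 195 - (19 + 18*17**2) = 195 - (19 + 18*289) = 195 - (19 + 5202) = 195 - 1*5221 = 195 - 5221 = -5026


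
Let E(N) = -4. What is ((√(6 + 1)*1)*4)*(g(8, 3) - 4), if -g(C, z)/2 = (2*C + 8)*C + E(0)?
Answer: -1520*√7 ≈ -4021.5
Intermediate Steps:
g(C, z) = 8 - 2*C*(8 + 2*C) (g(C, z) = -2*((2*C + 8)*C - 4) = -2*((8 + 2*C)*C - 4) = -2*(C*(8 + 2*C) - 4) = -2*(-4 + C*(8 + 2*C)) = 8 - 2*C*(8 + 2*C))
((√(6 + 1)*1)*4)*(g(8, 3) - 4) = ((√(6 + 1)*1)*4)*((8 - 16*8 - 4*8²) - 4) = ((√7*1)*4)*((8 - 128 - 4*64) - 4) = (√7*4)*((8 - 128 - 256) - 4) = (4*√7)*(-376 - 4) = (4*√7)*(-380) = -1520*√7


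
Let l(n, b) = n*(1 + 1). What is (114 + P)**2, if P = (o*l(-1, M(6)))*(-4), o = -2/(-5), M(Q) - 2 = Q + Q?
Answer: 343396/25 ≈ 13736.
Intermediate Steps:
M(Q) = 2 + 2*Q (M(Q) = 2 + (Q + Q) = 2 + 2*Q)
l(n, b) = 2*n (l(n, b) = n*2 = 2*n)
o = 2/5 (o = -2*(-1/5) = 2/5 ≈ 0.40000)
P = 16/5 (P = (2*(2*(-1))/5)*(-4) = ((2/5)*(-2))*(-4) = -4/5*(-4) = 16/5 ≈ 3.2000)
(114 + P)**2 = (114 + 16/5)**2 = (586/5)**2 = 343396/25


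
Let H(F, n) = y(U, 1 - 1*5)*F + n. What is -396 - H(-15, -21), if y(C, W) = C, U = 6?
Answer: -285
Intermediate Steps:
H(F, n) = n + 6*F (H(F, n) = 6*F + n = n + 6*F)
-396 - H(-15, -21) = -396 - (-21 + 6*(-15)) = -396 - (-21 - 90) = -396 - 1*(-111) = -396 + 111 = -285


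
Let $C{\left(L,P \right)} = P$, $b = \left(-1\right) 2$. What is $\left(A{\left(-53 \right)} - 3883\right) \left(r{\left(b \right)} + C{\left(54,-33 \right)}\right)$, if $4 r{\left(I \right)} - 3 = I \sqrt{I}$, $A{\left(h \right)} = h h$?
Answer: $\frac{69273}{2} + 537 i \sqrt{2} \approx 34637.0 + 759.43 i$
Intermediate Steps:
$b = -2$
$A{\left(h \right)} = h^{2}$
$r{\left(I \right)} = \frac{3}{4} + \frac{I^{\frac{3}{2}}}{4}$ ($r{\left(I \right)} = \frac{3}{4} + \frac{I \sqrt{I}}{4} = \frac{3}{4} + \frac{I^{\frac{3}{2}}}{4}$)
$\left(A{\left(-53 \right)} - 3883\right) \left(r{\left(b \right)} + C{\left(54,-33 \right)}\right) = \left(\left(-53\right)^{2} - 3883\right) \left(\left(\frac{3}{4} + \frac{\left(-2\right)^{\frac{3}{2}}}{4}\right) - 33\right) = \left(2809 - 3883\right) \left(\left(\frac{3}{4} + \frac{\left(-2\right) i \sqrt{2}}{4}\right) - 33\right) = - 1074 \left(\left(\frac{3}{4} - \frac{i \sqrt{2}}{2}\right) - 33\right) = - 1074 \left(- \frac{129}{4} - \frac{i \sqrt{2}}{2}\right) = \frac{69273}{2} + 537 i \sqrt{2}$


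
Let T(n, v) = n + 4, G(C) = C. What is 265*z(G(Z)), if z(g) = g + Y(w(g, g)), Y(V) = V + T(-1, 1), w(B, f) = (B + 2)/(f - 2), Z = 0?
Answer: 530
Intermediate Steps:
T(n, v) = 4 + n
w(B, f) = (2 + B)/(-2 + f)
Y(V) = 3 + V (Y(V) = V + (4 - 1) = V + 3 = 3 + V)
z(g) = 3 + g + (2 + g)/(-2 + g) (z(g) = g + (3 + (2 + g)/(-2 + g)) = 3 + g + (2 + g)/(-2 + g))
265*z(G(Z)) = 265*((-4 + 0² + 2*0)/(-2 + 0)) = 265*((-4 + 0 + 0)/(-2)) = 265*(-½*(-4)) = 265*2 = 530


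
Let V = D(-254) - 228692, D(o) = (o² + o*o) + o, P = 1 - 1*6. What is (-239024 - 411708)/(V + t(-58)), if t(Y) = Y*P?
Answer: 162683/24906 ≈ 6.5319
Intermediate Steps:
P = -5 (P = 1 - 6 = -5)
D(o) = o + 2*o² (D(o) = (o² + o²) + o = 2*o² + o = o + 2*o²)
V = -99914 (V = -254*(1 + 2*(-254)) - 228692 = -254*(1 - 508) - 228692 = -254*(-507) - 228692 = 128778 - 228692 = -99914)
t(Y) = -5*Y (t(Y) = Y*(-5) = -5*Y)
(-239024 - 411708)/(V + t(-58)) = (-239024 - 411708)/(-99914 - 5*(-58)) = -650732/(-99914 + 290) = -650732/(-99624) = -650732*(-1/99624) = 162683/24906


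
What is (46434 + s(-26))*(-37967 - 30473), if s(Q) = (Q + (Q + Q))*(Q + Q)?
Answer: -3455535600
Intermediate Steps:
s(Q) = 6*Q² (s(Q) = (Q + 2*Q)*(2*Q) = (3*Q)*(2*Q) = 6*Q²)
(46434 + s(-26))*(-37967 - 30473) = (46434 + 6*(-26)²)*(-37967 - 30473) = (46434 + 6*676)*(-68440) = (46434 + 4056)*(-68440) = 50490*(-68440) = -3455535600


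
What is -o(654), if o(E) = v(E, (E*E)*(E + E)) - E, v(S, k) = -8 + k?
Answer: -559451866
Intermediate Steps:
o(E) = -8 - E + 2*E³ (o(E) = (-8 + (E*E)*(E + E)) - E = (-8 + E²*(2*E)) - E = (-8 + 2*E³) - E = -8 - E + 2*E³)
-o(654) = -(-8 - 1*654 + 2*654³) = -(-8 - 654 + 2*279726264) = -(-8 - 654 + 559452528) = -1*559451866 = -559451866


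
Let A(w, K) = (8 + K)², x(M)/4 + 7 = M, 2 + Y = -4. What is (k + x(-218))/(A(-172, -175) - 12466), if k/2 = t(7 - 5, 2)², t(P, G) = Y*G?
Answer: -204/5141 ≈ -0.039681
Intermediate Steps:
Y = -6 (Y = -2 - 4 = -6)
t(P, G) = -6*G
x(M) = -28 + 4*M
k = 288 (k = 2*(-6*2)² = 2*(-12)² = 2*144 = 288)
(k + x(-218))/(A(-172, -175) - 12466) = (288 + (-28 + 4*(-218)))/((8 - 175)² - 12466) = (288 + (-28 - 872))/((-167)² - 12466) = (288 - 900)/(27889 - 12466) = -612/15423 = -612*1/15423 = -204/5141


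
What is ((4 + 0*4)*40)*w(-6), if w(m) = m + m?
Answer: -1920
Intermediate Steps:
w(m) = 2*m
((4 + 0*4)*40)*w(-6) = ((4 + 0*4)*40)*(2*(-6)) = ((4 + 0)*40)*(-12) = (4*40)*(-12) = 160*(-12) = -1920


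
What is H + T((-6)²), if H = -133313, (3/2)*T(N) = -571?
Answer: -401081/3 ≈ -1.3369e+5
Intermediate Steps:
T(N) = -1142/3 (T(N) = (⅔)*(-571) = -1142/3)
H + T((-6)²) = -133313 - 1142/3 = -401081/3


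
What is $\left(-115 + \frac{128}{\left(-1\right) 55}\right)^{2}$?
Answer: $\frac{41641209}{3025} \approx 13766.0$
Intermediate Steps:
$\left(-115 + \frac{128}{\left(-1\right) 55}\right)^{2} = \left(-115 + \frac{128}{-55}\right)^{2} = \left(-115 + 128 \left(- \frac{1}{55}\right)\right)^{2} = \left(-115 - \frac{128}{55}\right)^{2} = \left(- \frac{6453}{55}\right)^{2} = \frac{41641209}{3025}$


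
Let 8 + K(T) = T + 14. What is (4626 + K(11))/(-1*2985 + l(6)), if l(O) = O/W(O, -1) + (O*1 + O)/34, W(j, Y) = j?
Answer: -78931/50722 ≈ -1.5561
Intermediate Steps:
K(T) = 6 + T (K(T) = -8 + (T + 14) = -8 + (14 + T) = 6 + T)
l(O) = 1 + O/17 (l(O) = O/O + (O*1 + O)/34 = 1 + (O + O)*(1/34) = 1 + (2*O)*(1/34) = 1 + O/17)
(4626 + K(11))/(-1*2985 + l(6)) = (4626 + (6 + 11))/(-1*2985 + (1 + (1/17)*6)) = (4626 + 17)/(-2985 + (1 + 6/17)) = 4643/(-2985 + 23/17) = 4643/(-50722/17) = 4643*(-17/50722) = -78931/50722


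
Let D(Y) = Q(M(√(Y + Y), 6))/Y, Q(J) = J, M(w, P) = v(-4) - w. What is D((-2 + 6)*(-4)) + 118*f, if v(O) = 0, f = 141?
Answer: 16638 + I*√2/4 ≈ 16638.0 + 0.35355*I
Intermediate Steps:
M(w, P) = -w (M(w, P) = 0 - w = -w)
D(Y) = -√2/√Y (D(Y) = (-√(Y + Y))/Y = (-√(2*Y))/Y = (-√2*√Y)/Y = -√2/√Y)
D((-2 + 6)*(-4)) + 118*f = -√2/√((-2 + 6)*(-4)) + 118*141 = -√2/√(4*(-4)) + 16638 = -√2/√(-16) + 16638 = -√2*(-I/4) + 16638 = I*√2/4 + 16638 = 16638 + I*√2/4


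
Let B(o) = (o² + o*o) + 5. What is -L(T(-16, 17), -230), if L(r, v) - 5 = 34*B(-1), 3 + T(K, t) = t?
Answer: -243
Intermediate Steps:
T(K, t) = -3 + t
B(o) = 5 + 2*o² (B(o) = (o² + o²) + 5 = 2*o² + 5 = 5 + 2*o²)
L(r, v) = 243 (L(r, v) = 5 + 34*(5 + 2*(-1)²) = 5 + 34*(5 + 2*1) = 5 + 34*(5 + 2) = 5 + 34*7 = 5 + 238 = 243)
-L(T(-16, 17), -230) = -1*243 = -243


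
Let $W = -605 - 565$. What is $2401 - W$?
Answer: $3571$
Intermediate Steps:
$W = -1170$ ($W = -605 - 565 = -1170$)
$2401 - W = 2401 - -1170 = 2401 + 1170 = 3571$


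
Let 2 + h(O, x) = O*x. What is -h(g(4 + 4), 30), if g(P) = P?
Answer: -238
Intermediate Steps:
h(O, x) = -2 + O*x
-h(g(4 + 4), 30) = -(-2 + (4 + 4)*30) = -(-2 + 8*30) = -(-2 + 240) = -1*238 = -238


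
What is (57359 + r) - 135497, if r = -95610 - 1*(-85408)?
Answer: -88340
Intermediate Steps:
r = -10202 (r = -95610 + 85408 = -10202)
(57359 + r) - 135497 = (57359 - 10202) - 135497 = 47157 - 135497 = -88340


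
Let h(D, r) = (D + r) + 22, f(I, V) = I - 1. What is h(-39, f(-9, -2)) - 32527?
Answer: -32554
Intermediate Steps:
f(I, V) = -1 + I
h(D, r) = 22 + D + r
h(-39, f(-9, -2)) - 32527 = (22 - 39 + (-1 - 9)) - 32527 = (22 - 39 - 10) - 32527 = -27 - 32527 = -32554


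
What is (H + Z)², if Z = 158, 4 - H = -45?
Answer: 42849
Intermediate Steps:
H = 49 (H = 4 - 1*(-45) = 4 + 45 = 49)
(H + Z)² = (49 + 158)² = 207² = 42849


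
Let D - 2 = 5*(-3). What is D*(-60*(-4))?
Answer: -3120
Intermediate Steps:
D = -13 (D = 2 + 5*(-3) = 2 - 15 = -13)
D*(-60*(-4)) = -(-780)*(-4) = -13*240 = -3120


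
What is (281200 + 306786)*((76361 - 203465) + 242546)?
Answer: 67878279812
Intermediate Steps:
(281200 + 306786)*((76361 - 203465) + 242546) = 587986*(-127104 + 242546) = 587986*115442 = 67878279812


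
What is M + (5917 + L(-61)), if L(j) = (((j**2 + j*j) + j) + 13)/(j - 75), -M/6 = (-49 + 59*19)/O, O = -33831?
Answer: 4495823335/766836 ≈ 5862.8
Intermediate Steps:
M = 2144/11277 (M = -6*(-49 + 59*19)/(-33831) = -6*(-49 + 1121)*(-1)/33831 = -6432*(-1)/33831 = -6*(-1072/33831) = 2144/11277 ≈ 0.19012)
L(j) = (13 + j + 2*j**2)/(-75 + j) (L(j) = (((j**2 + j**2) + j) + 13)/(-75 + j) = ((2*j**2 + j) + 13)/(-75 + j) = ((j + 2*j**2) + 13)/(-75 + j) = (13 + j + 2*j**2)/(-75 + j))
M + (5917 + L(-61)) = 2144/11277 + (5917 + (13 - 61 + 2*(-61)**2)/(-75 - 61)) = 2144/11277 + (5917 + (13 - 61 + 2*3721)/(-136)) = 2144/11277 + (5917 - (13 - 61 + 7442)/136) = 2144/11277 + (5917 - 1/136*7394) = 2144/11277 + (5917 - 3697/68) = 2144/11277 + 398659/68 = 4495823335/766836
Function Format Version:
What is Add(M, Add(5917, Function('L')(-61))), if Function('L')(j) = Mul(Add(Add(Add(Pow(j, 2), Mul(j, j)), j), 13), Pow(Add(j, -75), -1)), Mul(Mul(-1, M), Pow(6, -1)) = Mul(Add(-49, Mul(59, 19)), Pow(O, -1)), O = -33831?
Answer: Rational(4495823335, 766836) ≈ 5862.8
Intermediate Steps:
M = Rational(2144, 11277) (M = Mul(-6, Mul(Add(-49, Mul(59, 19)), Pow(-33831, -1))) = Mul(-6, Mul(Add(-49, 1121), Rational(-1, 33831))) = Mul(-6, Mul(1072, Rational(-1, 33831))) = Mul(-6, Rational(-1072, 33831)) = Rational(2144, 11277) ≈ 0.19012)
Function('L')(j) = Mul(Pow(Add(-75, j), -1), Add(13, j, Mul(2, Pow(j, 2)))) (Function('L')(j) = Mul(Add(Add(Add(Pow(j, 2), Pow(j, 2)), j), 13), Pow(Add(-75, j), -1)) = Mul(Add(Add(Mul(2, Pow(j, 2)), j), 13), Pow(Add(-75, j), -1)) = Mul(Add(Add(j, Mul(2, Pow(j, 2))), 13), Pow(Add(-75, j), -1)) = Mul(Add(13, j, Mul(2, Pow(j, 2))), Pow(Add(-75, j), -1)) = Mul(Pow(Add(-75, j), -1), Add(13, j, Mul(2, Pow(j, 2)))))
Add(M, Add(5917, Function('L')(-61))) = Add(Rational(2144, 11277), Add(5917, Mul(Pow(Add(-75, -61), -1), Add(13, -61, Mul(2, Pow(-61, 2)))))) = Add(Rational(2144, 11277), Add(5917, Mul(Pow(-136, -1), Add(13, -61, Mul(2, 3721))))) = Add(Rational(2144, 11277), Add(5917, Mul(Rational(-1, 136), Add(13, -61, 7442)))) = Add(Rational(2144, 11277), Add(5917, Mul(Rational(-1, 136), 7394))) = Add(Rational(2144, 11277), Add(5917, Rational(-3697, 68))) = Add(Rational(2144, 11277), Rational(398659, 68)) = Rational(4495823335, 766836)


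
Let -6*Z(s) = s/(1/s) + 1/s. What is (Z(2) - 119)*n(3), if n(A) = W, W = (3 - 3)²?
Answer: 0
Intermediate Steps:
W = 0 (W = 0² = 0)
Z(s) = -1/(6*s) - s²/6 (Z(s) = -(s/(1/s) + 1/s)/6 = -(s*s + 1/s)/6 = -(s² + 1/s)/6 = -(1/s + s²)/6 = -1/(6*s) - s²/6)
n(A) = 0
(Z(2) - 119)*n(3) = ((⅙)*(-1 - 1*2³)/2 - 119)*0 = ((⅙)*(½)*(-1 - 1*8) - 119)*0 = ((⅙)*(½)*(-1 - 8) - 119)*0 = ((⅙)*(½)*(-9) - 119)*0 = (-¾ - 119)*0 = -479/4*0 = 0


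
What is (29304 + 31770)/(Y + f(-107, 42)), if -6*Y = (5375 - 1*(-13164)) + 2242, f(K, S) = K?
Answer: -122148/7141 ≈ -17.105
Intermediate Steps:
Y = -6927/2 (Y = -((5375 - 1*(-13164)) + 2242)/6 = -((5375 + 13164) + 2242)/6 = -(18539 + 2242)/6 = -1/6*20781 = -6927/2 ≈ -3463.5)
(29304 + 31770)/(Y + f(-107, 42)) = (29304 + 31770)/(-6927/2 - 107) = 61074/(-7141/2) = 61074*(-2/7141) = -122148/7141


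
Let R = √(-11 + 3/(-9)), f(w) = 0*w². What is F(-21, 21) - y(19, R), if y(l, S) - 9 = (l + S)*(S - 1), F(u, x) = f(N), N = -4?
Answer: 64/3 - 6*I*√102 ≈ 21.333 - 60.597*I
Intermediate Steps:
f(w) = 0
F(u, x) = 0
R = I*√102/3 (R = √(-11 + 3*(-⅑)) = √(-11 - ⅓) = √(-34/3) = I*√102/3 ≈ 3.3665*I)
y(l, S) = 9 + (-1 + S)*(S + l) (y(l, S) = 9 + (l + S)*(S - 1) = 9 + (S + l)*(-1 + S) = 9 + (-1 + S)*(S + l))
F(-21, 21) - y(19, R) = 0 - (9 + (I*√102/3)² - I*√102/3 - 1*19 + (I*√102/3)*19) = 0 - (9 - 34/3 - I*√102/3 - 19 + 19*I*√102/3) = 0 - (-64/3 + 6*I*√102) = 0 + (64/3 - 6*I*√102) = 64/3 - 6*I*√102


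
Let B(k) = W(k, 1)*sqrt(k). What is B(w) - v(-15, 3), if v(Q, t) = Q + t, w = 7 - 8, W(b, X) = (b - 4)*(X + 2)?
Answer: 12 - 15*I ≈ 12.0 - 15.0*I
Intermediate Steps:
W(b, X) = (-4 + b)*(2 + X)
w = -1
B(k) = sqrt(k)*(-12 + 3*k) (B(k) = (-8 - 4*1 + 2*k + 1*k)*sqrt(k) = (-8 - 4 + 2*k + k)*sqrt(k) = (-12 + 3*k)*sqrt(k) = sqrt(k)*(-12 + 3*k))
B(w) - v(-15, 3) = 3*sqrt(-1)*(-4 - 1) - (-15 + 3) = 3*I*(-5) - 1*(-12) = -15*I + 12 = 12 - 15*I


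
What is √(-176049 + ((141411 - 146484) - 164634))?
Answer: 2*I*√86439 ≈ 588.01*I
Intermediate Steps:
√(-176049 + ((141411 - 146484) - 164634)) = √(-176049 + (-5073 - 164634)) = √(-176049 - 169707) = √(-345756) = 2*I*√86439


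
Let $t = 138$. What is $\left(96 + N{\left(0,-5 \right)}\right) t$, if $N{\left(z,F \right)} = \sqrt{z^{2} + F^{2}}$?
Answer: $13938$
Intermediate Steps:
$N{\left(z,F \right)} = \sqrt{F^{2} + z^{2}}$
$\left(96 + N{\left(0,-5 \right)}\right) t = \left(96 + \sqrt{\left(-5\right)^{2} + 0^{2}}\right) 138 = \left(96 + \sqrt{25 + 0}\right) 138 = \left(96 + \sqrt{25}\right) 138 = \left(96 + 5\right) 138 = 101 \cdot 138 = 13938$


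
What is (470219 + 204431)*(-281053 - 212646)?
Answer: -333074030350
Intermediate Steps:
(470219 + 204431)*(-281053 - 212646) = 674650*(-493699) = -333074030350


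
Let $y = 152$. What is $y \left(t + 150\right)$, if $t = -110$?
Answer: $6080$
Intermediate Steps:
$y \left(t + 150\right) = 152 \left(-110 + 150\right) = 152 \cdot 40 = 6080$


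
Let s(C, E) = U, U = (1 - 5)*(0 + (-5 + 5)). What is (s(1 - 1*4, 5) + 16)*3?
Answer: 48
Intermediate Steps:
U = 0 (U = -4*(0 + 0) = -4*0 = 0)
s(C, E) = 0
(s(1 - 1*4, 5) + 16)*3 = (0 + 16)*3 = 16*3 = 48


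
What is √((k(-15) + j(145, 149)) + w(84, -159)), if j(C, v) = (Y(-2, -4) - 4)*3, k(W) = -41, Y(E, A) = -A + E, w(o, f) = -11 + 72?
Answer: √14 ≈ 3.7417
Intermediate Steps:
w(o, f) = 61
Y(E, A) = E - A
j(C, v) = -6 (j(C, v) = ((-2 - 1*(-4)) - 4)*3 = ((-2 + 4) - 4)*3 = (2 - 4)*3 = -2*3 = -6)
√((k(-15) + j(145, 149)) + w(84, -159)) = √((-41 - 6) + 61) = √(-47 + 61) = √14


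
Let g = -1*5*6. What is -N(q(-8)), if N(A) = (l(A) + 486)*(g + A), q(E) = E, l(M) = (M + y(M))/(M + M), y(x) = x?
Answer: 18506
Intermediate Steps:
l(M) = 1 (l(M) = (M + M)/(M + M) = (2*M)/((2*M)) = (2*M)*(1/(2*M)) = 1)
g = -30 (g = -5*6 = -30)
N(A) = -14610 + 487*A (N(A) = (1 + 486)*(-30 + A) = 487*(-30 + A) = -14610 + 487*A)
-N(q(-8)) = -(-14610 + 487*(-8)) = -(-14610 - 3896) = -1*(-18506) = 18506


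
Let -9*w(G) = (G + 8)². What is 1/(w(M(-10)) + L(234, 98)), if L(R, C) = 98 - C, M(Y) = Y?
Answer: -9/4 ≈ -2.2500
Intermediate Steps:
w(G) = -(8 + G)²/9 (w(G) = -(G + 8)²/9 = -(8 + G)²/9)
1/(w(M(-10)) + L(234, 98)) = 1/(-(8 - 10)²/9 + (98 - 1*98)) = 1/(-⅑*(-2)² + (98 - 98)) = 1/(-⅑*4 + 0) = 1/(-4/9 + 0) = 1/(-4/9) = -9/4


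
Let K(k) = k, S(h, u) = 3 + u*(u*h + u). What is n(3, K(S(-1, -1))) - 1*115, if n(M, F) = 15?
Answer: -100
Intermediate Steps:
S(h, u) = 3 + u*(u + h*u) (S(h, u) = 3 + u*(h*u + u) = 3 + u*(u + h*u))
n(3, K(S(-1, -1))) - 1*115 = 15 - 1*115 = 15 - 115 = -100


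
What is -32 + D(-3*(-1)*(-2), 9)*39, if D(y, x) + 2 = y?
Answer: -344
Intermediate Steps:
D(y, x) = -2 + y
-32 + D(-3*(-1)*(-2), 9)*39 = -32 + (-2 - 3*(-1)*(-2))*39 = -32 + (-2 + 3*(-2))*39 = -32 + (-2 - 6)*39 = -32 - 8*39 = -32 - 312 = -344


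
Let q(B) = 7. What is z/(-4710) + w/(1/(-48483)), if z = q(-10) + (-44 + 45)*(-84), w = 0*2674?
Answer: 77/4710 ≈ 0.016348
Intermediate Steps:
w = 0
z = -77 (z = 7 + (-44 + 45)*(-84) = 7 + 1*(-84) = 7 - 84 = -77)
z/(-4710) + w/(1/(-48483)) = -77/(-4710) + 0/(1/(-48483)) = -77*(-1/4710) + 0/(-1/48483) = 77/4710 + 0*(-48483) = 77/4710 + 0 = 77/4710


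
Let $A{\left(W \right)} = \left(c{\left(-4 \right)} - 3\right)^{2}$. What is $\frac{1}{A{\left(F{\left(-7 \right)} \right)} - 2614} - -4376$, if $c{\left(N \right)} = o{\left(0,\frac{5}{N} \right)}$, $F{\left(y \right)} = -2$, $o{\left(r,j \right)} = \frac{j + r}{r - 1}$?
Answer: $\frac{182807384}{41775} \approx 4376.0$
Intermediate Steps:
$o{\left(r,j \right)} = \frac{j + r}{-1 + r}$
$c{\left(N \right)} = - \frac{5}{N}$ ($c{\left(N \right)} = \frac{\frac{5}{N} + 0}{-1 + 0} = \frac{5 \frac{1}{N}}{-1} = - \frac{5}{N}$)
$A{\left(W \right)} = \frac{49}{16}$ ($A{\left(W \right)} = \left(- \frac{5}{-4} - 3\right)^{2} = \left(\left(-5\right) \left(- \frac{1}{4}\right) - 3\right)^{2} = \left(\frac{5}{4} - 3\right)^{2} = \left(- \frac{7}{4}\right)^{2} = \frac{49}{16}$)
$\frac{1}{A{\left(F{\left(-7 \right)} \right)} - 2614} - -4376 = \frac{1}{\frac{49}{16} - 2614} - -4376 = \frac{1}{- \frac{41775}{16}} + 4376 = - \frac{16}{41775} + 4376 = \frac{182807384}{41775}$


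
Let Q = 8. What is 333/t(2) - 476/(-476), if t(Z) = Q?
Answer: 341/8 ≈ 42.625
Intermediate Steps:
t(Z) = 8
333/t(2) - 476/(-476) = 333/8 - 476/(-476) = 333*(⅛) - 476*(-1/476) = 333/8 + 1 = 341/8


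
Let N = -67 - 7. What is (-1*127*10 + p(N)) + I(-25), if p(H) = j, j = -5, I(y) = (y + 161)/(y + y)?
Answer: -31943/25 ≈ -1277.7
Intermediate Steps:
I(y) = (161 + y)/(2*y) (I(y) = (161 + y)/((2*y)) = (161 + y)*(1/(2*y)) = (161 + y)/(2*y))
N = -74
p(H) = -5
(-1*127*10 + p(N)) + I(-25) = (-1*127*10 - 5) + (½)*(161 - 25)/(-25) = (-127*10 - 5) + (½)*(-1/25)*136 = (-1270 - 5) - 68/25 = -1275 - 68/25 = -31943/25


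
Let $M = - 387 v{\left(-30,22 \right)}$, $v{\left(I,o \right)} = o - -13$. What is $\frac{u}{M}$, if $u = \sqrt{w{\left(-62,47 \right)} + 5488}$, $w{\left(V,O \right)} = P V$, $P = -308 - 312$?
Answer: $- \frac{34 \sqrt{38}}{13545} \approx -0.015474$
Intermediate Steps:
$P = -620$ ($P = -308 - 312 = -620$)
$v{\left(I,o \right)} = 13 + o$ ($v{\left(I,o \right)} = o + 13 = 13 + o$)
$w{\left(V,O \right)} = - 620 V$
$u = 34 \sqrt{38}$ ($u = \sqrt{\left(-620\right) \left(-62\right) + 5488} = \sqrt{38440 + 5488} = \sqrt{43928} = 34 \sqrt{38} \approx 209.59$)
$M = -13545$ ($M = - 387 \left(13 + 22\right) = \left(-387\right) 35 = -13545$)
$\frac{u}{M} = \frac{34 \sqrt{38}}{-13545} = 34 \sqrt{38} \left(- \frac{1}{13545}\right) = - \frac{34 \sqrt{38}}{13545}$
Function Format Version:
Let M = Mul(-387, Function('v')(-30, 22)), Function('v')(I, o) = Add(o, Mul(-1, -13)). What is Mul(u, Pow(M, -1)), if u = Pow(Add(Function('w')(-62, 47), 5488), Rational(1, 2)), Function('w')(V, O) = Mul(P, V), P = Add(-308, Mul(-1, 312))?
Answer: Mul(Rational(-34, 13545), Pow(38, Rational(1, 2))) ≈ -0.015474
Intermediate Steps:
P = -620 (P = Add(-308, -312) = -620)
Function('v')(I, o) = Add(13, o) (Function('v')(I, o) = Add(o, 13) = Add(13, o))
Function('w')(V, O) = Mul(-620, V)
u = Mul(34, Pow(38, Rational(1, 2))) (u = Pow(Add(Mul(-620, -62), 5488), Rational(1, 2)) = Pow(Add(38440, 5488), Rational(1, 2)) = Pow(43928, Rational(1, 2)) = Mul(34, Pow(38, Rational(1, 2))) ≈ 209.59)
M = -13545 (M = Mul(-387, Add(13, 22)) = Mul(-387, 35) = -13545)
Mul(u, Pow(M, -1)) = Mul(Mul(34, Pow(38, Rational(1, 2))), Pow(-13545, -1)) = Mul(Mul(34, Pow(38, Rational(1, 2))), Rational(-1, 13545)) = Mul(Rational(-34, 13545), Pow(38, Rational(1, 2)))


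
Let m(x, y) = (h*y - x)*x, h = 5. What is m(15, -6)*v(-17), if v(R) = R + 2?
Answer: 10125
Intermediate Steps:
v(R) = 2 + R
m(x, y) = x*(-x + 5*y) (m(x, y) = (5*y - x)*x = (-x + 5*y)*x = x*(-x + 5*y))
m(15, -6)*v(-17) = (15*(-1*15 + 5*(-6)))*(2 - 17) = (15*(-15 - 30))*(-15) = (15*(-45))*(-15) = -675*(-15) = 10125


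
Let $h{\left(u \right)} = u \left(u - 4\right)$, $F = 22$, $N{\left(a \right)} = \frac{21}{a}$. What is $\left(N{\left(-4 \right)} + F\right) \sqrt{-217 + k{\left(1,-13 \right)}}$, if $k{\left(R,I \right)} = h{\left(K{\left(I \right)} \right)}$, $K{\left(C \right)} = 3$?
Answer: $\frac{67 i \sqrt{55}}{2} \approx 248.44 i$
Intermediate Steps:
$h{\left(u \right)} = u \left(-4 + u\right)$
$k{\left(R,I \right)} = -3$ ($k{\left(R,I \right)} = 3 \left(-4 + 3\right) = 3 \left(-1\right) = -3$)
$\left(N{\left(-4 \right)} + F\right) \sqrt{-217 + k{\left(1,-13 \right)}} = \left(\frac{21}{-4} + 22\right) \sqrt{-217 - 3} = \left(21 \left(- \frac{1}{4}\right) + 22\right) \sqrt{-220} = \left(- \frac{21}{4} + 22\right) 2 i \sqrt{55} = \frac{67 \cdot 2 i \sqrt{55}}{4} = \frac{67 i \sqrt{55}}{2}$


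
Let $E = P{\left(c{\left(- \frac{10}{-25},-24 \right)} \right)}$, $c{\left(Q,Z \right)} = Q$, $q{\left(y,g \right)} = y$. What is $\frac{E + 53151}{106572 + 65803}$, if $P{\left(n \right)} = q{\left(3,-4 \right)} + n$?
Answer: $\frac{265772}{861875} \approx 0.30836$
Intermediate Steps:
$P{\left(n \right)} = 3 + n$
$E = \frac{17}{5}$ ($E = 3 - \frac{10}{-25} = 3 - - \frac{2}{5} = 3 + \frac{2}{5} = \frac{17}{5} \approx 3.4$)
$\frac{E + 53151}{106572 + 65803} = \frac{\frac{17}{5} + 53151}{106572 + 65803} = \frac{265772}{5 \cdot 172375} = \frac{265772}{5} \cdot \frac{1}{172375} = \frac{265772}{861875}$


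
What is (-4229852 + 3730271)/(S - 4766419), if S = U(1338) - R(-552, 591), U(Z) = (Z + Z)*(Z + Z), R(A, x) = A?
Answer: -499581/2395109 ≈ -0.20858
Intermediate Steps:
U(Z) = 4*Z² (U(Z) = (2*Z)*(2*Z) = 4*Z²)
S = 7161528 (S = 4*1338² - 1*(-552) = 4*1790244 + 552 = 7160976 + 552 = 7161528)
(-4229852 + 3730271)/(S - 4766419) = (-4229852 + 3730271)/(7161528 - 4766419) = -499581/2395109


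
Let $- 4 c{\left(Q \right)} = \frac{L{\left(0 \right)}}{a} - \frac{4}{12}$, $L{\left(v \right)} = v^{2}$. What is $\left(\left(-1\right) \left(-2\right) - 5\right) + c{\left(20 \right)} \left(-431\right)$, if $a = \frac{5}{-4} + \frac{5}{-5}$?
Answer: $- \frac{467}{12} \approx -38.917$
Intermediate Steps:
$a = - \frac{9}{4}$ ($a = 5 \left(- \frac{1}{4}\right) + 5 \left(- \frac{1}{5}\right) = - \frac{5}{4} - 1 = - \frac{9}{4} \approx -2.25$)
$c{\left(Q \right)} = \frac{1}{12}$ ($c{\left(Q \right)} = - \frac{\frac{0^{2}}{- \frac{9}{4}} - \frac{4}{12}}{4} = - \frac{0 \left(- \frac{4}{9}\right) - \frac{1}{3}}{4} = - \frac{0 - \frac{1}{3}}{4} = \left(- \frac{1}{4}\right) \left(- \frac{1}{3}\right) = \frac{1}{12}$)
$\left(\left(-1\right) \left(-2\right) - 5\right) + c{\left(20 \right)} \left(-431\right) = \left(\left(-1\right) \left(-2\right) - 5\right) + \frac{1}{12} \left(-431\right) = \left(2 - 5\right) - \frac{431}{12} = -3 - \frac{431}{12} = - \frac{467}{12}$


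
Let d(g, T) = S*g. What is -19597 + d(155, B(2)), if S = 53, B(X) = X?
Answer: -11382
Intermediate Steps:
d(g, T) = 53*g
-19597 + d(155, B(2)) = -19597 + 53*155 = -19597 + 8215 = -11382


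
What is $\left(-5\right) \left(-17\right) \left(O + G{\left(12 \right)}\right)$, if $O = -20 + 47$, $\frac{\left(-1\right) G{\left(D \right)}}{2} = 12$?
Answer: $255$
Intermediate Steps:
$G{\left(D \right)} = -24$ ($G{\left(D \right)} = \left(-2\right) 12 = -24$)
$O = 27$
$\left(-5\right) \left(-17\right) \left(O + G{\left(12 \right)}\right) = \left(-5\right) \left(-17\right) \left(27 - 24\right) = 85 \cdot 3 = 255$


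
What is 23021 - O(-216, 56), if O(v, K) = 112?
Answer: 22909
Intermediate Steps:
23021 - O(-216, 56) = 23021 - 1*112 = 23021 - 112 = 22909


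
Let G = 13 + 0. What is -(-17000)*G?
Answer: 221000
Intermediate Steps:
G = 13
-(-17000)*G = -(-17000)*13 = -17000*(-13) = 221000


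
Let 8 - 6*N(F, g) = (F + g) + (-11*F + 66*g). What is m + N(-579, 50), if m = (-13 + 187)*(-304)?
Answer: -54418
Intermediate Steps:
N(F, g) = 4/3 - 67*g/6 + 5*F/3 (N(F, g) = 4/3 - ((F + g) + (-11*F + 66*g))/6 = 4/3 - (-10*F + 67*g)/6 = 4/3 + (-67*g/6 + 5*F/3) = 4/3 - 67*g/6 + 5*F/3)
m = -52896 (m = 174*(-304) = -52896)
m + N(-579, 50) = -52896 + (4/3 - 67/6*50 + (5/3)*(-579)) = -52896 + (4/3 - 1675/3 - 965) = -52896 - 1522 = -54418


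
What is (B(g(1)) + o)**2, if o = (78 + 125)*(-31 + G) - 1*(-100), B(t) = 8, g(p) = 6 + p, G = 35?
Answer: 846400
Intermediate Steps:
o = 912 (o = (78 + 125)*(-31 + 35) - 1*(-100) = 203*4 + 100 = 812 + 100 = 912)
(B(g(1)) + o)**2 = (8 + 912)**2 = 920**2 = 846400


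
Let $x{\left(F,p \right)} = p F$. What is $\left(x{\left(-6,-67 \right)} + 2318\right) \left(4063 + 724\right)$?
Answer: $13020640$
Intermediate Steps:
$x{\left(F,p \right)} = F p$
$\left(x{\left(-6,-67 \right)} + 2318\right) \left(4063 + 724\right) = \left(\left(-6\right) \left(-67\right) + 2318\right) \left(4063 + 724\right) = \left(402 + 2318\right) 4787 = 2720 \cdot 4787 = 13020640$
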